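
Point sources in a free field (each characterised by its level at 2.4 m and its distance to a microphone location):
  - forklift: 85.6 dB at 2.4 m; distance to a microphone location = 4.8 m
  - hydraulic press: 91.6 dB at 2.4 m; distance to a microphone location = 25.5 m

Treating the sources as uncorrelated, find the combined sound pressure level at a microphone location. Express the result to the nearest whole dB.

80 dB

First find each source's level at the receiver (point-source: −20·log₁₀(r/r_ref)), then combine on an intensity basis.
forklift: 85.6 − 20·log₁₀(4.8/2.4) = 85.6 − 6.02 = 79.58 dB.
hydraulic press: 91.6 − 20·log₁₀(25.5/2.4) = 91.6 − 20.53 = 71.07 dB.
Σ 10^(L/10) = 1.036e+08 → L_total = 10·log₁₀(1.036e+08) = 80.15 dB.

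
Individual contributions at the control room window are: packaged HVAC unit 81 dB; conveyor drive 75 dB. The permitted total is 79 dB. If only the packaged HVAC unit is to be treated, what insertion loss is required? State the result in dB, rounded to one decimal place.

4.2 dB

Everything except the packaged HVAC unit sums to 10^(75/10) = 3.162e+07 in linear terms, 75.00 dB.
To meet 79 dB overall, the treated packaged HVAC unit may contribute at most 10^(79/10) − 3.162e+07 = 4.781e+07, i.e. 76.80 dB.
So the packaged HVAC unit must be reduced from 81 to 76.80 dB: IL = 4.20 dB.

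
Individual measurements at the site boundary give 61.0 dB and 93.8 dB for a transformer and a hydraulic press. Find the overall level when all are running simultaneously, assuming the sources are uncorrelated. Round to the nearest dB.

94 dB

Incoherent sources combine by intensity addition: L_total = 10·log₁₀(Σ 10^(L_i/10)).
Σ 10^(L/10) = 10^(61.0/10) + 10^(93.8/10) = 2.400e+09.
L_total = 10·log₁₀(2.400e+09) = 93.80 dB.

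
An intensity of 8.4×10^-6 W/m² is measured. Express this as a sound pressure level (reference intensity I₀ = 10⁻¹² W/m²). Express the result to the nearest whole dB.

I/I₀ = 8.4×10^-6/10⁻¹² = 8.4×10^6, and L = 10·log₁₀(I/I₀).
L = 10·(0.9243 + 6) = 69.24 dB.

69 dB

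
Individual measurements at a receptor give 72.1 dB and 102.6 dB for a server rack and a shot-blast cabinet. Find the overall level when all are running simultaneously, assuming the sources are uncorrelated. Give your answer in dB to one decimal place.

Incoherent sources combine by intensity addition: L_total = 10·log₁₀(Σ 10^(L_i/10)).
Σ 10^(L/10) = 10^(72.1/10) + 10^(102.6/10) = 1.821e+10.
L_total = 10·log₁₀(1.821e+10) = 102.60 dB.

102.6 dB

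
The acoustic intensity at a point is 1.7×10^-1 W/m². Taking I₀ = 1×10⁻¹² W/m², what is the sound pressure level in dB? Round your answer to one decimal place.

I/I₀ = 1.7×10^-1/10⁻¹² = 1.7×10^11, and L = 10·log₁₀(I/I₀).
L = 10·(0.2304 + 11) = 112.30 dB.

112.3 dB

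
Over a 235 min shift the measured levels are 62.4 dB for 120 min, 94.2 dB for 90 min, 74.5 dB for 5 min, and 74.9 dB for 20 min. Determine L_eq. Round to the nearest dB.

Weight each interval's intensity by its duration and average over T = 235 min:
Σ tᵢ·10^(Lᵢ/10) = 120·10^(62.4/10) + 90·10^(94.2/10) + 5·10^(74.5/10) + 20·10^(74.9/10) = 2.377e+11.
L_eq = 10·log₁₀(2.377e+11/235) = 90.05 dB.

90 dB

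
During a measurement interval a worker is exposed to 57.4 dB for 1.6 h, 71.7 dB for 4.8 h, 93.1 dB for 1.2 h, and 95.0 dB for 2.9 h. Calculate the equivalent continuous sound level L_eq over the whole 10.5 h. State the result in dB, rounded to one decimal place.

90.5 dB

L_eq = 10·log₁₀[(1/T)·Σ tᵢ·10^(Lᵢ/10)] with T = 10.5 h.
Σ tᵢ·10^(Lᵢ/10) = 1.6·10^(57.4/10) + 4.8·10^(71.7/10) + 1.2·10^(93.1/10) + 2.9·10^(95.0/10) = 1.169e+10.
L_eq = 10·log₁₀(1.169e+10/10.5) = 90.47 dB.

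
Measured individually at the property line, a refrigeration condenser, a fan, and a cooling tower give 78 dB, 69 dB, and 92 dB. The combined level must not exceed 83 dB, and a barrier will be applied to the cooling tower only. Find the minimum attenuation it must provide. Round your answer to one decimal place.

Everything except the cooling tower sums to 10^(78/10) + 10^(69/10) = 7.104e+07 in linear terms, 78.51 dB.
To meet 83 dB overall, the treated cooling tower may contribute at most 10^(83/10) − 7.104e+07 = 1.285e+08, i.e. 81.09 dB.
So the cooling tower must be reduced from 92 to 81.09 dB: IL = 10.91 dB.

10.9 dB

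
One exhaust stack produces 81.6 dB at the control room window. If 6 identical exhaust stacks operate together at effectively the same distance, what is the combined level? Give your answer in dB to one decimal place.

89.4 dB

N identical incoherent sources raise the level by 10·log₁₀ N.
L_total = 81.6 + 10·log₁₀(6) = 81.6 + 7.782 = 89.38 dB.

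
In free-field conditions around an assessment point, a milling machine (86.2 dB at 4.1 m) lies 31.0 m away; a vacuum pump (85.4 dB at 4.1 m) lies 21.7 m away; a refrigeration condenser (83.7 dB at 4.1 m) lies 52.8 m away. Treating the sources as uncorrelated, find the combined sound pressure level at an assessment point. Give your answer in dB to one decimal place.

Apply inverse-square spreading to bring every level to the receiver, then sum 10^(L/10).
milling machine: 86.2 − 20·log₁₀(31.0/4.1) = 86.2 − 17.57 = 68.63 dB.
vacuum pump: 85.4 − 20·log₁₀(21.7/4.1) = 85.4 − 14.47 = 70.93 dB.
refrigeration condenser: 83.7 − 20·log₁₀(52.8/4.1) = 83.7 − 22.20 = 61.50 dB.
Σ 10^(L/10) = 2.108e+07 → L_total = 10·log₁₀(2.108e+07) = 73.24 dB.

73.2 dB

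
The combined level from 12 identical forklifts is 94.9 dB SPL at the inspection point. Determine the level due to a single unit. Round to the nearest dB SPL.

For N identical incoherent sources L_total = L₁ + 10·log₁₀ N, so L₁ = 94.9 − 10·log₁₀(12) = 94.9 − 10.792.

84 dB SPL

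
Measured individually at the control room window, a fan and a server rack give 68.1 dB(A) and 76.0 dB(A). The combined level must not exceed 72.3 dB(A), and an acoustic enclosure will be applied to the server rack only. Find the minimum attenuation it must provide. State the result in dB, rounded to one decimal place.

5.8 dB

The untreated sources together contribute 10^(68.1/10) = 6.457e+06, i.e. 68.10 dB(A).
The limit corresponds to 10^(72.3/10) = 1.698e+07; subtracting the fixed part leaves 1.053e+07 for the server rack, i.e. 70.22 dB(A).
So the server rack must be reduced from 76.0 to 70.22 dB(A): IL = 5.78 dB.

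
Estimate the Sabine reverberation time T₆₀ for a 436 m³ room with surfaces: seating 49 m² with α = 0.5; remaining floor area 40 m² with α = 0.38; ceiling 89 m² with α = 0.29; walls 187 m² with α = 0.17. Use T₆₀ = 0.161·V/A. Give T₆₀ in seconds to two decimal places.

0.72 s

A = Σ Sᵢαᵢ = 49·0.5 + 40·0.38 + 89·0.29 + 187·0.17 = 97.30 m².
T₆₀ = 0.161 × 436 / 97.30 = 0.721 s.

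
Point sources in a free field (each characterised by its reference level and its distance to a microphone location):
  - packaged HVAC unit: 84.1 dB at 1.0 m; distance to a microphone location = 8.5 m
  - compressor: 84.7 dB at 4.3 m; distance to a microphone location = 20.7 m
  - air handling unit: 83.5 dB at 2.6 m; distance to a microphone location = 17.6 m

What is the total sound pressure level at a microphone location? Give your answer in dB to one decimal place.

73.3 dB

Apply inverse-square spreading to bring every level to the receiver, then sum 10^(L/10).
packaged HVAC unit: 84.1 − 20·log₁₀(8.5/1.0) = 84.1 − 18.59 = 65.51 dB.
compressor: 84.7 − 20·log₁₀(20.7/4.3) = 84.7 − 13.65 = 71.05 dB.
air handling unit: 83.5 − 20·log₁₀(17.6/2.6) = 83.5 − 16.61 = 66.89 dB.
Σ 10^(L/10) = 2.118e+07 → L_total = 10·log₁₀(2.118e+07) = 73.26 dB.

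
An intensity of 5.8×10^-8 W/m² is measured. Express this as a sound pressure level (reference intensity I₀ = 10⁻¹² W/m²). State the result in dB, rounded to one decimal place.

47.6 dB

L = 10·log₁₀(I/I₀) = 10·log₁₀(5.8×10^-8/10⁻¹²) = 10·log₁₀(5.8×10^4).
L = 10·(0.7634 + 4) = 47.63 dB.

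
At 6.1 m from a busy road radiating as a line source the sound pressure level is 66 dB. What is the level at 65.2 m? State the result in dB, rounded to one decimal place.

Cylindrical spreading from a line source gives a 10·log₁₀(r₂/r₁) drop.
L₂ = 66 − 10·log₁₀(65.2/6.1) = 66 − 10.289 = 55.71 dB.

55.7 dB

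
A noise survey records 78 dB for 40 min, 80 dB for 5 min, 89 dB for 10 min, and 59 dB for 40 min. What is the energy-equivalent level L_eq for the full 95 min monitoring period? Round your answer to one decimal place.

80.6 dB

Weight each interval's intensity by its duration and average over T = 95 min:
Σ tᵢ·10^(Lᵢ/10) = 40·10^(78/10) + 5·10^(80/10) + 10·10^(89/10) + 40·10^(59/10) = 1.100e+10.
L_eq = 10·log₁₀(1.100e+10/95) = 80.64 dB.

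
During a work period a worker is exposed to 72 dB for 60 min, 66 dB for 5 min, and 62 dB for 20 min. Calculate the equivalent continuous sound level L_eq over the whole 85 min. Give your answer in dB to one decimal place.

Weight each interval's intensity by its duration and average over T = 85 min:
Σ tᵢ·10^(Lᵢ/10) = 60·10^(72/10) + 5·10^(66/10) + 20·10^(62/10) = 1.003e+09.
L_eq = 10·log₁₀(1.003e+09/85) = 70.72 dB.

70.7 dB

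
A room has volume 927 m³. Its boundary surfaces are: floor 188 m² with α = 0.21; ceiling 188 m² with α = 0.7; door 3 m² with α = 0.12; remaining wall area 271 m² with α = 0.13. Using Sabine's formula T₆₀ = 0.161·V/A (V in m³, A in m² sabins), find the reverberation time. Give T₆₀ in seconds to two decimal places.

A = Σ Sᵢαᵢ = 188·0.21 + 188·0.7 + 3·0.12 + 271·0.13 = 206.67 m².
T₆₀ = 0.161·V/A = 0.161·927/206.67 = 0.722 s.

0.72 s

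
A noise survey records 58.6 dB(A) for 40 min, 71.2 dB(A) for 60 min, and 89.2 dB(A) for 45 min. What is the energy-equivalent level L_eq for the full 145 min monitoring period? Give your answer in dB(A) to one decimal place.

84.2 dB(A)

The energy average is taken in the linear domain: L_eq = 10·log₁₀[(Σ tᵢ·10^(Lᵢ/10))/T], T = 145 min.
Σ tᵢ·10^(Lᵢ/10) = 40·10^(58.6/10) + 60·10^(71.2/10) + 45·10^(89.2/10) = 3.825e+10.
L_eq = 10·log₁₀(3.825e+10/145) = 84.21 dB(A).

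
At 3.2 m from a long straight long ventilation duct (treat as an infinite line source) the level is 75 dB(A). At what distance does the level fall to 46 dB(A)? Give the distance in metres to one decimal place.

2541.9 m

The 29.0 dB drop corresponds to a distance ratio of 10^(29.0/10) for a line source.
r₂ = 3.2·10^((75−46)/10) = 3.2·10^(29.0/10) = 2541.85 m.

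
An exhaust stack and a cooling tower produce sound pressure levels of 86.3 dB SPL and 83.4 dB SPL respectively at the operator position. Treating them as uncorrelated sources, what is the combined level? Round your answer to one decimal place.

For uncorrelated sources the intensities add, so convert each level to linear form, sum, and take 10·log₁₀ of the total.
Σ 10^(L/10) = 10^(86.3/10) + 10^(83.4/10) = 6.454e+08.
L_total = 10·log₁₀(6.454e+08) = 88.10 dB SPL.

88.1 dB SPL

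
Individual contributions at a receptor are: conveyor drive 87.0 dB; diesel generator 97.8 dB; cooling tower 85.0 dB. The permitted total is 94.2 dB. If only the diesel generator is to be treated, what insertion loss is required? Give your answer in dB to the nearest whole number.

5 dB

The untreated sources together contribute 10^(87.0/10) + 10^(85.0/10) = 8.174e+08, i.e. 89.12 dB.
To meet 94.2 dB overall, the treated diesel generator may contribute at most 10^(94.2/10) − 8.174e+08 = 1.813e+09, i.e. 92.58 dB.
So the diesel generator must be reduced from 97.8 to 92.58 dB: IL = 5.22 dB.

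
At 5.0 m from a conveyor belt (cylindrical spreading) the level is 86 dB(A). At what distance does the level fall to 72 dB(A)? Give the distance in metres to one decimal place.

125.6 m

The 14.0 dB drop corresponds to a distance ratio of 10^(14.0/10) for a line source.
r₂ = 5.0·10^((86−72)/10) = 5.0·10^(14.0/10) = 125.59 m.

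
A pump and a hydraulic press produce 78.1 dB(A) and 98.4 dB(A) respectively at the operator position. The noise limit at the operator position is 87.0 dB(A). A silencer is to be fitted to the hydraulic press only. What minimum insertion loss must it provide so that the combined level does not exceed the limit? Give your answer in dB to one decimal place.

12.0 dB

Fixed contribution from the other source: Σ 10^(L/10) = 10^(78.1/10) = 6.457e+07 (78.10 dB(A)).
The limit corresponds to 10^(87.0/10) = 5.012e+08; subtracting the fixed part leaves 4.366e+08 for the hydraulic press, i.e. 86.40 dB(A).
Required insertion loss = 98.4 − 86.40 = 12.00 dB.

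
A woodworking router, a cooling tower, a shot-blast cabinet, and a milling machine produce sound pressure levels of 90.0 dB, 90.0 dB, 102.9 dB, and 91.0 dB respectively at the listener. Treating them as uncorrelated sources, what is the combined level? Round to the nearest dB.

104 dB

Incoherent sources combine by intensity addition: L_total = 10·log₁₀(Σ 10^(L_i/10)).
Σ 10^(L/10) = 10^(90.0/10) + 10^(90.0/10) + 10^(102.9/10) + 10^(91.0/10) = 2.276e+10.
L_total = 10·log₁₀(2.276e+10) = 103.57 dB.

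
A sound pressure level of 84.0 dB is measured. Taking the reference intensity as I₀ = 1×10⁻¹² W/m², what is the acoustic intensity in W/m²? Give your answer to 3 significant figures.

0.000251 W/m²

I/I₀ = 10^(84.0/10) = 2.512e+08, so I = 2.512e+08 × 10⁻¹² W/m².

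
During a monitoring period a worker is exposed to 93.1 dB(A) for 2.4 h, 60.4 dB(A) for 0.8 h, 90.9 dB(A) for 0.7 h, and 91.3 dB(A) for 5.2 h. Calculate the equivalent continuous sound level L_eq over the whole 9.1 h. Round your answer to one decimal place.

91.5 dB(A)

L_eq = 10·log₁₀[(1/T)·Σ tᵢ·10^(Lᵢ/10)] with T = 9.1 h.
Σ tᵢ·10^(Lᵢ/10) = 2.4·10^(93.1/10) + 0.8·10^(60.4/10) + 0.7·10^(90.9/10) + 5.2·10^(91.3/10) = 1.278e+10.
L_eq = 10·log₁₀(1.278e+10/9.1) = 91.47 dB(A).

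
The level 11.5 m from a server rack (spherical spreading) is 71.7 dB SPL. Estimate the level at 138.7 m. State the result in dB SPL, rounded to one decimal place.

For a point source, L₂ = L₁ − 20·log₁₀(r₂/r₁).
L₂ = 71.7 − 20·log₁₀(138.7/11.5) = 71.7 − 21.628 = 50.07 dB SPL.

50.1 dB SPL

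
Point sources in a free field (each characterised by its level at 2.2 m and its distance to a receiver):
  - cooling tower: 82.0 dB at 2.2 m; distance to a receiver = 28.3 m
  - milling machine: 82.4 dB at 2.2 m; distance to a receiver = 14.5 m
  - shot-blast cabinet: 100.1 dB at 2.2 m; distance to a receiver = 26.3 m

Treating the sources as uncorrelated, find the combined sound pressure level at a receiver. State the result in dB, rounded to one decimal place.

78.8 dB

Propagate each source to the receiver with L = L_ref − 20·log₁₀(r/r_ref), then add intensities.
cooling tower: 82.0 − 20·log₁₀(28.3/2.2) = 82.0 − 22.19 = 59.81 dB.
milling machine: 82.4 − 20·log₁₀(14.5/2.2) = 82.4 − 16.38 = 66.02 dB.
shot-blast cabinet: 100.1 − 20·log₁₀(26.3/2.2) = 100.1 − 21.55 = 78.55 dB.
Σ 10^(L/10) = 7.656e+07 → L_total = 10·log₁₀(7.656e+07) = 78.84 dB.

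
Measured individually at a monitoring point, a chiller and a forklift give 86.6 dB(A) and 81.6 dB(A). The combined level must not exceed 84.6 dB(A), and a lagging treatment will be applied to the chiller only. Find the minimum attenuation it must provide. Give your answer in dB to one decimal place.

5.0 dB

Everything except the chiller sums to 10^(81.6/10) = 1.445e+08 in linear terms, 81.60 dB(A).
The limit corresponds to 10^(84.6/10) = 2.884e+08; subtracting the fixed part leaves 1.439e+08 for the chiller, i.e. 81.58 dB(A).
So the chiller must be reduced from 86.6 to 81.58 dB(A): IL = 5.02 dB.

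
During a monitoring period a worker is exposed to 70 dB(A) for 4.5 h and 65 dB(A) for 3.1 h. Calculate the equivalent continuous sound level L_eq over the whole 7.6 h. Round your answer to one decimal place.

68.6 dB(A)

L_eq = 10·log₁₀[(1/T)·Σ tᵢ·10^(Lᵢ/10)] with T = 7.6 h.
Σ tᵢ·10^(Lᵢ/10) = 4.5·10^(70/10) + 3.1·10^(65/10) = 5.480e+07.
L_eq = 10·log₁₀(5.480e+07/7.6) = 68.58 dB(A).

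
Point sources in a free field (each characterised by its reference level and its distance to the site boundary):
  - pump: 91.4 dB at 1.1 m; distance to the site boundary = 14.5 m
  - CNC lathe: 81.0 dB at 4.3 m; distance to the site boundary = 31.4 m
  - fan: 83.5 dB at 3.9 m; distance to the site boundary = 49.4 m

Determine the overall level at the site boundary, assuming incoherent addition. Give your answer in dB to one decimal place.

First find each source's level at the receiver (point-source: −20·log₁₀(r/r_ref)), then combine on an intensity basis.
pump: 91.4 − 20·log₁₀(14.5/1.1) = 91.4 − 22.40 = 69.00 dB.
CNC lathe: 81.0 − 20·log₁₀(31.4/4.3) = 81.0 − 17.27 = 63.73 dB.
fan: 83.5 − 20·log₁₀(49.4/3.9) = 83.5 − 22.05 = 61.45 dB.
Σ 10^(L/10) = 1.170e+07 → L_total = 10·log₁₀(1.170e+07) = 70.68 dB.

70.7 dB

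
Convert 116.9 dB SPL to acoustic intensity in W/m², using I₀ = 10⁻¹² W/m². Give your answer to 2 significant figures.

0.49 W/m²

I/I₀ = 10^(116.9/10) = 4.898e+11, so I = 4.898e+11 × 10⁻¹² W/m².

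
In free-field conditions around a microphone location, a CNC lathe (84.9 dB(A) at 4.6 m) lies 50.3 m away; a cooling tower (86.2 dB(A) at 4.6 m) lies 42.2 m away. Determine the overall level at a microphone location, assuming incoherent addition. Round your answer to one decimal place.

68.8 dB(A)

Apply inverse-square spreading to bring every level to the receiver, then sum 10^(L/10).
CNC lathe: 84.9 − 20·log₁₀(50.3/4.6) = 84.9 − 20.78 = 64.12 dB(A).
cooling tower: 86.2 − 20·log₁₀(42.2/4.6) = 86.2 − 19.25 = 66.95 dB(A).
Σ 10^(L/10) = 7.538e+06 → L_total = 10·log₁₀(7.538e+06) = 68.77 dB(A).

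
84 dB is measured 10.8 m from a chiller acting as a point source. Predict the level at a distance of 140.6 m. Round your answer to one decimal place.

For a point source, L₂ = L₁ − 20·log₁₀(r₂/r₁).
L₂ = 84 − 20·log₁₀(140.6/10.8) = 84 − 22.291 = 61.71 dB.

61.7 dB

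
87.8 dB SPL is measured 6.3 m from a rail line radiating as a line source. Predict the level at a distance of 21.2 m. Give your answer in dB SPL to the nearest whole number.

83 dB SPL

Line-source attenuation: ΔL = 10·log₁₀(r₂/r₁) = 10·log₁₀(21.2/6.3) = 5.270 dB.
L₂ = 87.8 − 10·log₁₀(21.2/6.3) = 87.8 − 5.270 = 82.53 dB SPL.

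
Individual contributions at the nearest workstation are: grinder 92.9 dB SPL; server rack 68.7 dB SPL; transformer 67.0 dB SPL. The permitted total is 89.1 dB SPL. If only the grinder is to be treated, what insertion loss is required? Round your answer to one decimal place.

The untreated sources together contribute 10^(68.7/10) + 10^(67.0/10) = 1.242e+07, i.e. 70.94 dB SPL.
To meet 89.1 dB SPL overall, the treated grinder may contribute at most 10^(89.1/10) − 1.242e+07 = 8.004e+08, i.e. 89.03 dB SPL.
Required insertion loss = 92.9 − 89.03 = 3.87 dB.

3.9 dB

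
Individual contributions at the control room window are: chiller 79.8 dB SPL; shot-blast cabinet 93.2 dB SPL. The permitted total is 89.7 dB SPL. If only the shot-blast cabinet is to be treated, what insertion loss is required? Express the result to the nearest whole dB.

4 dB

Fixed contribution from the other source: Σ 10^(L/10) = 10^(79.8/10) = 9.550e+07 (79.80 dB SPL).
To meet 89.7 dB SPL overall, the treated shot-blast cabinet may contribute at most 10^(89.7/10) − 9.550e+07 = 8.378e+08, i.e. 89.23 dB SPL.
Required insertion loss = 93.2 − 89.23 = 3.97 dB.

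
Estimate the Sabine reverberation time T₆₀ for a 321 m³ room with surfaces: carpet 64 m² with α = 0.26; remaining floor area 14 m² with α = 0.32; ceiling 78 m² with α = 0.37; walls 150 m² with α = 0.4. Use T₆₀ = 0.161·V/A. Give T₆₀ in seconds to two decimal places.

0.47 s

Total absorption A = 64·0.26 + 14·0.32 + 78·0.37 + 150·0.4 = 109.98 m² sabins.
T₆₀ = 0.161 × 321 / 109.98 = 0.470 s.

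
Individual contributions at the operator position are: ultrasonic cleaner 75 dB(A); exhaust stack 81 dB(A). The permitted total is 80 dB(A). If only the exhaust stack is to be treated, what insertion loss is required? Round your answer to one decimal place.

2.7 dB

Fixed contribution from the other source: Σ 10^(L/10) = 10^(75/10) = 3.162e+07 (75.00 dB(A)).
To meet 80 dB(A) overall, the treated exhaust stack may contribute at most 10^(80/10) − 3.162e+07 = 6.838e+07, i.e. 78.35 dB(A).
So the exhaust stack must be reduced from 81 to 78.35 dB(A): IL = 2.65 dB.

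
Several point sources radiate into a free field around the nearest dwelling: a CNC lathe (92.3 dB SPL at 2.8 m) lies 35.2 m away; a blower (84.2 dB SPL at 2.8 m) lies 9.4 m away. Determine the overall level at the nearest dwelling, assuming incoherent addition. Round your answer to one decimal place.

Apply inverse-square spreading to bring every level to the receiver, then sum 10^(L/10).
CNC lathe: 92.3 − 20·log₁₀(35.2/2.8) = 92.3 − 21.99 = 70.31 dB SPL.
blower: 84.2 − 20·log₁₀(9.4/2.8) = 84.2 − 10.52 = 73.68 dB SPL.
Σ 10^(L/10) = 3.408e+07 → L_total = 10·log₁₀(3.408e+07) = 75.33 dB SPL.

75.3 dB SPL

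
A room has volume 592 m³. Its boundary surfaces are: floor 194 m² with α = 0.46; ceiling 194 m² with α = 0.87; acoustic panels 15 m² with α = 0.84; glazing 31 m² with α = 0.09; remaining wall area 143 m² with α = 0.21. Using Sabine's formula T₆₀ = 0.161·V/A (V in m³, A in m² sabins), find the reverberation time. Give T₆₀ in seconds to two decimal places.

0.31 s

Total absorption A = 194·0.46 + 194·0.87 + 15·0.84 + 31·0.09 + 143·0.21 = 303.44 m² sabins.
T₆₀ = 0.161·V/A = 0.161·592/303.44 = 0.314 s.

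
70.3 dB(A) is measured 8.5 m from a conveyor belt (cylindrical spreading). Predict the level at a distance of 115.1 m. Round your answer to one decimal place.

For a line source, L₂ = L₁ − 10·log₁₀(r₂/r₁).
L₂ = 70.3 − 10·log₁₀(115.1/8.5) = 70.3 − 11.317 = 58.98 dB(A).

59.0 dB(A)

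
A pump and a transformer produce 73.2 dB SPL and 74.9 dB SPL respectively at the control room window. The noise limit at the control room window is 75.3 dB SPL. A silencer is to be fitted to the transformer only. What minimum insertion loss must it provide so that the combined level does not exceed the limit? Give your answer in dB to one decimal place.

The untreated sources together contribute 10^(73.2/10) = 2.089e+07, i.e. 73.20 dB SPL.
To meet 75.3 dB SPL overall, the treated transformer may contribute at most 10^(75.3/10) − 2.089e+07 = 1.299e+07, i.e. 71.14 dB SPL.
Required insertion loss = 74.9 − 71.14 = 3.76 dB.

3.8 dB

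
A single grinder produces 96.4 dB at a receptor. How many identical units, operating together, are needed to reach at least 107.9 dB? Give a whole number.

Need L₁ + 10·log₁₀ N ≥ 107.9, i.e. log₁₀ N ≥ 1.15.
N ≥ 10^(11.5/10) = 14.125, so N = 15.

15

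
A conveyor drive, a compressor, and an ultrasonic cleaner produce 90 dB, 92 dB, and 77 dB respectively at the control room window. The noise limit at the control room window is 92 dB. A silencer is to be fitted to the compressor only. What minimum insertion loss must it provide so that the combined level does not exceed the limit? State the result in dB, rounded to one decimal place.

Fixed contribution from the other sources: Σ 10^(L/10) = 10^(90/10) + 10^(77/10) = 1.050e+09 (90.21 dB).
The limit corresponds to 10^(92/10) = 1.585e+09; subtracting the fixed part leaves 5.348e+08 for the compressor, i.e. 87.28 dB.
Required insertion loss = 92 − 87.28 = 4.72 dB.

4.7 dB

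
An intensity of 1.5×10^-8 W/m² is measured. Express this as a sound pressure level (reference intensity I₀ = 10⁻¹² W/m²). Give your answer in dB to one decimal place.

Dividing by I₀ shifts the exponent by 12: I/I₀ = 1.5×10^4.
L = 10·(0.1761 + 4) = 41.76 dB.

41.8 dB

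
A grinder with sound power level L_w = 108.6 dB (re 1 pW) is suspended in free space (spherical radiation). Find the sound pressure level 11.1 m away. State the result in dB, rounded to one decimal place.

76.7 dB

L_p = L_w − 10·log₁₀(4π·r²) with r = 11.1 m.
4π·r² = 1548 m², 10·log₁₀ of that is 31.899 dB.
L_p = 108.6 − 31.899 = 76.70 dB.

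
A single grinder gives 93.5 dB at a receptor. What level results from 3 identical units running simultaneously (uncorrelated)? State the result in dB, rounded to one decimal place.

98.3 dB

L_total = L₁ + 10·log₁₀ N for N identical incoherent sources.
L_total = 93.5 + 10·log₁₀(3) = 93.5 + 4.771 = 98.27 dB.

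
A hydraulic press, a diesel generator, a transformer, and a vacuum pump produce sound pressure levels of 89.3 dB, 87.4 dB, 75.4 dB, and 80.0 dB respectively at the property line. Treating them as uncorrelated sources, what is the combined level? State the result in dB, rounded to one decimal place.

91.9 dB

For uncorrelated sources the intensities add, so convert each level to linear form, sum, and take 10·log₁₀ of the total.
Σ 10^(L/10) = 10^(89.3/10) + 10^(87.4/10) + 10^(75.4/10) + 10^(80.0/10) = 1.535e+09.
L_total = 10·log₁₀(1.535e+09) = 91.86 dB.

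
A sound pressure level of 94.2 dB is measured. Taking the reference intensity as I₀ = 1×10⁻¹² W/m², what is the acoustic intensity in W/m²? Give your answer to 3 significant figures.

L = 10·log₁₀(I/I₀) ⇒ I = I₀·10^(L/10) = 10⁻¹² × 10^9.42.

0.00263 W/m²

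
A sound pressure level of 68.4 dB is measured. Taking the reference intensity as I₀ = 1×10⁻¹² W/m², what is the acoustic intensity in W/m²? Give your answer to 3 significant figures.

I/I₀ = 10^(68.4/10) = 6.918e+06, so I = 6.918e+06 × 10⁻¹² W/m².

6.92e-06 W/m²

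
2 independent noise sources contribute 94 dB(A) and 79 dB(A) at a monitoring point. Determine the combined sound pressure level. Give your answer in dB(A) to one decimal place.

94.1 dB(A)

Incoherent sources combine by intensity addition: L_total = 10·log₁₀(Σ 10^(L_i/10)).
Σ 10^(L/10) = 10^(94/10) + 10^(79/10) = 2.591e+09.
L_total = 10·log₁₀(2.591e+09) = 94.14 dB(A).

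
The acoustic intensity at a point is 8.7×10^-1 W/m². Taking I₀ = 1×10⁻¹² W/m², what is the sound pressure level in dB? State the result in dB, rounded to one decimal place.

I/I₀ = 8.7×10^-1/10⁻¹² = 8.7×10^11, and L = 10·log₁₀(I/I₀).
L = 10·(0.9395 + 11) = 119.40 dB.

119.4 dB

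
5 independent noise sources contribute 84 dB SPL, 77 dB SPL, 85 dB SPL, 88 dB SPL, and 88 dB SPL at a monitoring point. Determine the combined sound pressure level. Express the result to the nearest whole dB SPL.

Incoherent sources combine by intensity addition: L_total = 10·log₁₀(Σ 10^(L_i/10)).
Σ 10^(L/10) = 10^(84/10) + 10^(77/10) + 10^(85/10) + 10^(88/10) + 10^(88/10) = 1.879e+09.
L_total = 10·log₁₀(1.879e+09) = 92.74 dB SPL.

93 dB SPL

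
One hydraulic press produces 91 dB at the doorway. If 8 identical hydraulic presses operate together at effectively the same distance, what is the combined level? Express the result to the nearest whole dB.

100 dB

L_total = L₁ + 10·log₁₀ N for N identical incoherent sources.
L_total = 91 + 10·log₁₀(8) = 91 + 9.031 = 100.03 dB.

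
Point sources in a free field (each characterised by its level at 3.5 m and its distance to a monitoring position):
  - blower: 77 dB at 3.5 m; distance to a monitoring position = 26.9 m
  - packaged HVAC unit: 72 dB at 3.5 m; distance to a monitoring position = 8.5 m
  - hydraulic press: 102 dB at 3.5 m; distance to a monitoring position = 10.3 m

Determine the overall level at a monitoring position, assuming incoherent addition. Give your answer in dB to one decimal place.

92.6 dB

Propagate each source to the receiver with L = L_ref − 20·log₁₀(r/r_ref), then add intensities.
blower: 77 − 20·log₁₀(26.9/3.5) = 77 − 17.71 = 59.29 dB.
packaged HVAC unit: 72 − 20·log₁₀(8.5/3.5) = 72 − 7.71 = 64.29 dB.
hydraulic press: 102 − 20·log₁₀(10.3/3.5) = 102 − 9.38 = 92.62 dB.
Σ 10^(L/10) = 1.834e+09 → L_total = 10·log₁₀(1.834e+09) = 92.63 dB.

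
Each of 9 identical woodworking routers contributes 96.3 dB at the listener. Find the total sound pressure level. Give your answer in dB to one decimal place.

105.8 dB

L_total = L₁ + 10·log₁₀ N for N identical incoherent sources.
L_total = 96.3 + 10·log₁₀(9) = 96.3 + 9.542 = 105.84 dB.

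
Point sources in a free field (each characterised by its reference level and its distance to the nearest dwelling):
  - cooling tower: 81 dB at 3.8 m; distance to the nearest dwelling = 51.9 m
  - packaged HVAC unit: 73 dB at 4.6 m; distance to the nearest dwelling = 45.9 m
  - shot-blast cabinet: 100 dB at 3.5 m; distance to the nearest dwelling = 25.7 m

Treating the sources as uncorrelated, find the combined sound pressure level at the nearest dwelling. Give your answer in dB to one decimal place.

First find each source's level at the receiver (point-source: −20·log₁₀(r/r_ref)), then combine on an intensity basis.
cooling tower: 81 − 20·log₁₀(51.9/3.8) = 81 − 22.71 = 58.29 dB.
packaged HVAC unit: 73 − 20·log₁₀(45.9/4.6) = 73 − 19.98 = 53.02 dB.
shot-blast cabinet: 100 − 20·log₁₀(25.7/3.5) = 100 − 17.32 = 82.68 dB.
Σ 10^(L/10) = 1.863e+08 → L_total = 10·log₁₀(1.863e+08) = 82.70 dB.

82.7 dB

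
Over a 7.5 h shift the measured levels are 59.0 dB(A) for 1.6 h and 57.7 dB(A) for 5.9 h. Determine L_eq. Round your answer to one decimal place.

L_eq = 10·log₁₀[(1/T)·Σ tᵢ·10^(Lᵢ/10)] with T = 7.5 h.
Σ tᵢ·10^(Lᵢ/10) = 1.6·10^(59.0/10) + 5.9·10^(57.7/10) = 4.745e+06.
L_eq = 10·log₁₀(4.745e+06/7.5) = 58.01 dB(A).

58.0 dB(A)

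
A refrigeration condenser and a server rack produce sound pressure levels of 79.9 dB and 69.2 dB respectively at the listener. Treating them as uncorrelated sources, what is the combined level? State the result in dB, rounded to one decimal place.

80.3 dB

Incoherent sources combine by intensity addition: L_total = 10·log₁₀(Σ 10^(L_i/10)).
Σ 10^(L/10) = 10^(79.9/10) + 10^(69.2/10) = 1.060e+08.
L_total = 10·log₁₀(1.060e+08) = 80.25 dB.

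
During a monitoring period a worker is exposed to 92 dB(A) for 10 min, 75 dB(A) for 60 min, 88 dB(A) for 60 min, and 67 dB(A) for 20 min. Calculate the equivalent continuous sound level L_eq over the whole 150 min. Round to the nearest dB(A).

The energy average is taken in the linear domain: L_eq = 10·log₁₀[(Σ tᵢ·10^(Lᵢ/10))/T], T = 150 min.
Σ tᵢ·10^(Lᵢ/10) = 10·10^(92/10) + 60·10^(75/10) + 60·10^(88/10) + 20·10^(67/10) = 5.570e+10.
L_eq = 10·log₁₀(5.570e+10/150) = 85.70 dB(A).

86 dB(A)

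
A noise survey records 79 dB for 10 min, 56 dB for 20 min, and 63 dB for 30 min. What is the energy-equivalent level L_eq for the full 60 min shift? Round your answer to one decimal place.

The energy average is taken in the linear domain: L_eq = 10·log₁₀[(Σ tᵢ·10^(Lᵢ/10))/T], T = 60 min.
Σ tᵢ·10^(Lᵢ/10) = 10·10^(79/10) + 20·10^(56/10) + 30·10^(63/10) = 8.621e+08.
L_eq = 10·log₁₀(8.621e+08/60) = 71.57 dB.

71.6 dB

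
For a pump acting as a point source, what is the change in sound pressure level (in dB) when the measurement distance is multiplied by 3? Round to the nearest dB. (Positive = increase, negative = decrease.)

Point-source spreading: ΔL = −20·log₁₀(r₂/r₁).
ΔL = −20·log₁₀(3) = -9.54 dB.

-10 dB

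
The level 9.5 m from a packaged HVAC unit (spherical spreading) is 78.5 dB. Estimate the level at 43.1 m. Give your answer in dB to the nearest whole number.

65 dB

For a point source, L₂ = L₁ − 20·log₁₀(r₂/r₁).
L₂ = 78.5 − 20·log₁₀(43.1/9.5) = 78.5 − 13.135 = 65.36 dB.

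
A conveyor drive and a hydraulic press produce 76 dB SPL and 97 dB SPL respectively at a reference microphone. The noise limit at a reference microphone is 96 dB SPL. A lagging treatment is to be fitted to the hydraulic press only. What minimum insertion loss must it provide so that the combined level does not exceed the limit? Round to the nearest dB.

The untreated sources together contribute 10^(76/10) = 3.981e+07, i.e. 76.00 dB SPL.
To meet 96 dB SPL overall, the treated hydraulic press may contribute at most 10^(96/10) − 3.981e+07 = 3.941e+09, i.e. 95.96 dB SPL.
Required insertion loss = 97 − 95.96 = 1.04 dB.

1 dB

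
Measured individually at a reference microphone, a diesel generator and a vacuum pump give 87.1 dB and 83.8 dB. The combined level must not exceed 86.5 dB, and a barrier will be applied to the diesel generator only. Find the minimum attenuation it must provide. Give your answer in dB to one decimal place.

The untreated sources together contribute 10^(83.8/10) = 2.399e+08, i.e. 83.80 dB.
The limit corresponds to 10^(86.5/10) = 4.467e+08; subtracting the fixed part leaves 2.068e+08 for the diesel generator, i.e. 83.16 dB.
Required insertion loss = 87.1 − 83.16 = 3.94 dB.

3.9 dB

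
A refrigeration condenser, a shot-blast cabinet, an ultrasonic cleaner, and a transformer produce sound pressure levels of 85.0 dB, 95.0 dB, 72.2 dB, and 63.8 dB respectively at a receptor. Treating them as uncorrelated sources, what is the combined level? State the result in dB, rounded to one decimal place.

95.4 dB

For uncorrelated sources the intensities add, so convert each level to linear form, sum, and take 10·log₁₀ of the total.
Σ 10^(L/10) = 10^(85.0/10) + 10^(95.0/10) + 10^(72.2/10) + 10^(63.8/10) = 3.498e+09.
L_total = 10·log₁₀(3.498e+09) = 95.44 dB.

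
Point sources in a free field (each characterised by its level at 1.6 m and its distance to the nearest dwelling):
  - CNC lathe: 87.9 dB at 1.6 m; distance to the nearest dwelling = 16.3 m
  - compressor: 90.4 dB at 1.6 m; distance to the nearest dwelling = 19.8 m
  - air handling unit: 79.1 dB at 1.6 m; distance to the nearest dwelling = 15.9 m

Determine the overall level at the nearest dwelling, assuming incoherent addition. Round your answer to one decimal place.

71.4 dB

First find each source's level at the receiver (point-source: −20·log₁₀(r/r_ref)), then combine on an intensity basis.
CNC lathe: 87.9 − 20·log₁₀(16.3/1.6) = 87.9 − 20.16 = 67.74 dB.
compressor: 90.4 − 20·log₁₀(19.8/1.6) = 90.4 − 21.85 = 68.55 dB.
air handling unit: 79.1 − 20·log₁₀(15.9/1.6) = 79.1 − 19.95 = 59.15 dB.
Σ 10^(L/10) = 1.392e+07 → L_total = 10·log₁₀(1.392e+07) = 71.44 dB.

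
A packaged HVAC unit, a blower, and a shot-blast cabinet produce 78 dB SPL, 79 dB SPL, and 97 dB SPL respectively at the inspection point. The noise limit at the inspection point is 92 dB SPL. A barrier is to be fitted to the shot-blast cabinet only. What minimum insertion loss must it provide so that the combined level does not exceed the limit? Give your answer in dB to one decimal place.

5.4 dB

Everything except the shot-blast cabinet sums to 10^(78/10) + 10^(79/10) = 1.425e+08 in linear terms, 81.54 dB SPL.
To meet 92 dB SPL overall, the treated shot-blast cabinet may contribute at most 10^(92/10) − 1.425e+08 = 1.442e+09, i.e. 91.59 dB SPL.
Required insertion loss = 97 − 91.59 = 5.41 dB.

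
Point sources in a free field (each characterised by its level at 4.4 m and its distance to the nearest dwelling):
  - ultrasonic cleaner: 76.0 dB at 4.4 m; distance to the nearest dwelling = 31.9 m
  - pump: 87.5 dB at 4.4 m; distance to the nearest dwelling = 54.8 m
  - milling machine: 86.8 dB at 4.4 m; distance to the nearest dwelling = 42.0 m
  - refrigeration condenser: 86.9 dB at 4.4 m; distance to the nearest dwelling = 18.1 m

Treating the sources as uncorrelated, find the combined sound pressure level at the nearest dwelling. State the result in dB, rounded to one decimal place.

75.9 dB

Apply inverse-square spreading to bring every level to the receiver, then sum 10^(L/10).
ultrasonic cleaner: 76.0 − 20·log₁₀(31.9/4.4) = 76.0 − 17.21 = 58.79 dB.
pump: 87.5 − 20·log₁₀(54.8/4.4) = 87.5 − 21.91 = 65.59 dB.
milling machine: 86.8 − 20·log₁₀(42.0/4.4) = 86.8 − 19.60 = 67.20 dB.
refrigeration condenser: 86.9 − 20·log₁₀(18.1/4.4) = 86.9 − 12.28 = 74.62 dB.
Σ 10^(L/10) = 3.858e+07 → L_total = 10·log₁₀(3.858e+07) = 75.86 dB.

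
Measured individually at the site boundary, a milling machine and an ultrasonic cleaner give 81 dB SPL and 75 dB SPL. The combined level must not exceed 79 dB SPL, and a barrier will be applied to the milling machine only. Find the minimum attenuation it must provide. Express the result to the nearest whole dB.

4 dB

Fixed contribution from the other source: Σ 10^(L/10) = 10^(75/10) = 3.162e+07 (75.00 dB SPL).
To meet 79 dB SPL overall, the treated milling machine may contribute at most 10^(79/10) − 3.162e+07 = 4.781e+07, i.e. 76.80 dB SPL.
So the milling machine must be reduced from 81 to 76.80 dB SPL: IL = 4.20 dB.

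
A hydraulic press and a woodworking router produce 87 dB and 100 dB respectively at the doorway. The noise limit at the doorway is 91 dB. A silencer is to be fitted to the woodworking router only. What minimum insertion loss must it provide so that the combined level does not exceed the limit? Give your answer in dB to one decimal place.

11.2 dB

Fixed contribution from the other source: Σ 10^(L/10) = 10^(87/10) = 5.012e+08 (87.00 dB).
To meet 91 dB overall, the treated woodworking router may contribute at most 10^(91/10) − 5.012e+08 = 7.577e+08, i.e. 88.80 dB.
Required insertion loss = 100 − 88.80 = 11.20 dB.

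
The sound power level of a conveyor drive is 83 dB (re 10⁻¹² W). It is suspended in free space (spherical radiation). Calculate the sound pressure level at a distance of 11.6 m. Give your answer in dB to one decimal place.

The power spreads over a sphere of area 4π·r², so L_p = L_w − 10·log₁₀(4π·r²).
4π·r² = 1691 m², 10·log₁₀ of that is 32.281 dB.
L_p = 83 − 32.281 = 50.72 dB.

50.7 dB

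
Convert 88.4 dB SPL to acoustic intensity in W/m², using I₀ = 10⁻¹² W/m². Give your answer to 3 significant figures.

0.000692 W/m²

I = I₀·10^(L/10) = 10⁻¹² × 10^(88.4/10) = 10^(-3.160).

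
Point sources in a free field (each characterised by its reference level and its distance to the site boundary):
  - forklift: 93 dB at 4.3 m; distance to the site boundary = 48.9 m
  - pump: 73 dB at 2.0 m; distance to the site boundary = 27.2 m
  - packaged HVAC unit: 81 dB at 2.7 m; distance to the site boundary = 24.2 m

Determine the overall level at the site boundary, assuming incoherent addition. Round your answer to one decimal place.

Apply inverse-square spreading to bring every level to the receiver, then sum 10^(L/10).
forklift: 93 − 20·log₁₀(48.9/4.3) = 93 − 21.12 = 71.88 dB.
pump: 73 − 20·log₁₀(27.2/2.0) = 73 − 22.67 = 50.33 dB.
packaged HVAC unit: 81 − 20·log₁₀(24.2/2.7) = 81 − 19.05 = 61.95 dB.
Σ 10^(L/10) = 1.710e+07 → L_total = 10·log₁₀(1.710e+07) = 72.33 dB.

72.3 dB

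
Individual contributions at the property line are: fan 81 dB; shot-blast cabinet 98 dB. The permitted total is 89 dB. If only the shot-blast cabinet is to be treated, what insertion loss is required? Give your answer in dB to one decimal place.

The untreated sources together contribute 10^(81/10) = 1.259e+08, i.e. 81.00 dB.
The limit corresponds to 10^(89/10) = 7.943e+08; subtracting the fixed part leaves 6.684e+08 for the shot-blast cabinet, i.e. 88.25 dB.
So the shot-blast cabinet must be reduced from 98 to 88.25 dB: IL = 9.75 dB.

9.7 dB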